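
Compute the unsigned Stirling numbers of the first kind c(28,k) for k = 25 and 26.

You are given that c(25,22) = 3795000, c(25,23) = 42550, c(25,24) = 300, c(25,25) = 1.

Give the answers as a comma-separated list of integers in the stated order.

7739550, 67977

r26: T_26,23=25×42550+3795000=4858750; T_26,24=25×300+42550=50050; T_26,25=25×1+300=325; T_26,26=25×0+1=1
r27: T_27,24=26×50050+4858750=6160050; T_27,25=26×325+50050=58500; T_27,26=26×1+325=351
r28: T_28,25=27×58500+6160050=7739550; T_28,26=27×351+58500=67977
Read c(28,25) = 7739550, c(28,26) = 67977.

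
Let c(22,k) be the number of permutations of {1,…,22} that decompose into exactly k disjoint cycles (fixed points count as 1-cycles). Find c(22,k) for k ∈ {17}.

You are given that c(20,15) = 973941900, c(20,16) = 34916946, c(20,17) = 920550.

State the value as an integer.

row 21: T[21][16]=20·34916946+973941900=1672280820  T[21][17]=20·920550+34916946=53327946
row 22: T[22][17]=21·53327946+1672280820=2792167686
Read c(22,17) = 2792167686.

2792167686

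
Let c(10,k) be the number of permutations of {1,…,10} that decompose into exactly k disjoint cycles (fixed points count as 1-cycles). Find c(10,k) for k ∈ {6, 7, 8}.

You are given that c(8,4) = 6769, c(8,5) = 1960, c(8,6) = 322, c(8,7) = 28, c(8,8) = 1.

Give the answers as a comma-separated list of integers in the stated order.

i=9: T(9,5)=6769+8·1960=22449 | T(9,6)=1960+8·322=4536 | T(9,7)=322+8·28=546 | T(9,8)=28+8·1=36
i=10: T(10,6)=22449+9·4536=63273 | T(10,7)=4536+9·546=9450 | T(10,8)=546+9·36=870
Read c(10,6) = 63273, c(10,7) = 9450, c(10,8) = 870.

63273, 9450, 870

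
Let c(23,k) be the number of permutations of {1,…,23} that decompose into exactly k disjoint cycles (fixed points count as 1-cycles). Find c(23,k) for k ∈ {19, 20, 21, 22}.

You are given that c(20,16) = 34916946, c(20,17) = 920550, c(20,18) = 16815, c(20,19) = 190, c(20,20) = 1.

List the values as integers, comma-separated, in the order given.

116896626, 2240315, 30107, 253

i=21: T(21,17)=34916946+20·920550=53327946 | T(21,18)=920550+20·16815=1256850 | T(21,19)=16815+20·190=20615 | T(21,20)=190+20·1=210 | T(21,21)=1+20·0=1
i=22: T(22,18)=53327946+21·1256850=79721796 | T(22,19)=1256850+21·20615=1689765 | T(22,20)=20615+21·210=25025 | T(22,21)=210+21·1=231 | T(22,22)=1+21·0=1
i=23: T(23,19)=79721796+22·1689765=116896626 | T(23,20)=1689765+22·25025=2240315 | T(23,21)=25025+22·231=30107 | T(23,22)=231+22·1=253
Read c(23,19) = 116896626, c(23,20) = 2240315, c(23,21) = 30107, c(23,22) = 253.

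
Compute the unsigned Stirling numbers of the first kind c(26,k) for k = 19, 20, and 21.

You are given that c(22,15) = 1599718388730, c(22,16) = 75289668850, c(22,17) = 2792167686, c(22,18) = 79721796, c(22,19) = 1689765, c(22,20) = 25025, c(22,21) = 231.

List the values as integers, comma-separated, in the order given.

22563937825000, 696829576300, 17247104875

[23] T[23,16]:22*75289668850+1599718388730=3256091103430 · T[23,17]:22*2792167686+75289668850=136717357942 · T[23,18]:22*79721796+2792167686=4546047198 · T[23,19]:22*1689765+79721796=116896626 · T[23,20]:22*25025+1689765=2240315 · T[23,21]:22*231+25025=30107
[24] T[24,17]:23*136717357942+3256091103430=6400590336096 · T[24,18]:23*4546047198+136717357942=241276443496 · T[24,19]:23*116896626+4546047198=7234669596 · T[24,20]:23*2240315+116896626=168423871 · T[24,21]:23*30107+2240315=2932776
[25] T[25,18]:24*241276443496+6400590336096=12191224980000 · T[25,19]:24*7234669596+241276443496=414908513800 · T[25,20]:24*168423871+7234669596=11276842500 · T[25,21]:24*2932776+168423871=238810495
[26] T[26,19]:25*414908513800+12191224980000=22563937825000 · T[26,20]:25*11276842500+414908513800=696829576300 · T[26,21]:25*238810495+11276842500=17247104875
Read c(26,19) = 22563937825000, c(26,20) = 696829576300, c(26,21) = 17247104875.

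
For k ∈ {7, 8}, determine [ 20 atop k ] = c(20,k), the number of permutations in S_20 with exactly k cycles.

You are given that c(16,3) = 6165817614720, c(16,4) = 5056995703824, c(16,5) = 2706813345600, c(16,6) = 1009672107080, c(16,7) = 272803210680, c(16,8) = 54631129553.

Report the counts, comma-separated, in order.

@17  (17,4):5056995703824·16+6165817614720→87077748875904, (17,5):2706813345600·16+5056995703824→48366009233424, (17,6):1009672107080·16+2706813345600→18861567058880, (17,7):272803210680·16+1009672107080→5374523477960, (17,8):54631129553·16+272803210680→1146901283528
@18  (18,5):48366009233424·17+87077748875904→909299905844112, (18,6):18861567058880·17+48366009233424→369012649234384, (18,7):5374523477960·17+18861567058880→110228466184200, (18,8):1146901283528·17+5374523477960→24871845297936
@19  (19,6):369012649234384·18+909299905844112→7551527592063024, (19,7):110228466184200·18+369012649234384→2353125040549984, (19,8):24871845297936·18+110228466184200→557921681547048
@20  (20,7):2353125040549984·19+7551527592063024→52260903362512720, (20,8):557921681547048·19+2353125040549984→12953636989943896
Read c(20,7) = 52260903362512720, c(20,8) = 12953636989943896.

52260903362512720, 12953636989943896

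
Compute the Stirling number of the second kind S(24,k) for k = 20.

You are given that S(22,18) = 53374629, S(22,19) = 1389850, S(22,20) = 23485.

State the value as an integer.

116972779

r23: T_23,19=19×1389850+53374629=79781779; T_23,20=20×23485+1389850=1859550
r24: T_24,20=20×1859550+79781779=116972779
Read S(24,20) = 116972779.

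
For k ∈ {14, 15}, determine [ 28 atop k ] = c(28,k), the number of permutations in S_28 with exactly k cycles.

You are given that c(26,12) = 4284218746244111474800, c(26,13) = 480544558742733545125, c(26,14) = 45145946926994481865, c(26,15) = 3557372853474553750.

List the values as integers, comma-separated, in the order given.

61445535102359115635655, 5370555489012577816470

[27] T[27,13]:26*480544558742733545125+4284218746244111474800=16778377273555183648050 · T[27,14]:26*45145946926994481865+480544558742733545125=1654339178844590073615 · T[27,15]:26*3557372853474553750+45145946926994481865=137637641117332879365
[28] T[28,14]:27*1654339178844590073615+16778377273555183648050=61445535102359115635655 · T[28,15]:27*137637641117332879365+1654339178844590073615=5370555489012577816470
Read c(28,14) = 61445535102359115635655, c(28,15) = 5370555489012577816470.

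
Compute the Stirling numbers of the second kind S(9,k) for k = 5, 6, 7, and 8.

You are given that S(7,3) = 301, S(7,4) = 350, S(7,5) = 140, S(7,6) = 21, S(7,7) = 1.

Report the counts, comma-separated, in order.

i=8: T(8,4)=301+4·350=1701 | T(8,5)=350+5·140=1050 | T(8,6)=140+6·21=266 | T(8,7)=21+7·1=28 | T(8,8)=1+8·0=1
i=9: T(9,5)=1701+5·1050=6951 | T(9,6)=1050+6·266=2646 | T(9,7)=266+7·28=462 | T(9,8)=28+8·1=36
Read S(9,5) = 6951, S(9,6) = 2646, S(9,7) = 462, S(9,8) = 36.

6951, 2646, 462, 36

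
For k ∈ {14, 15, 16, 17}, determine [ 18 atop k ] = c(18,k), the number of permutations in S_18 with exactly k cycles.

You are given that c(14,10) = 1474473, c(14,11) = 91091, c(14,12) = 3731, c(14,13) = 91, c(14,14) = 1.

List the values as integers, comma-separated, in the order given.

[15] T[15,11]:14*91091+1474473=2749747 · T[15,12]:14*3731+91091=143325 · T[15,13]:14*91+3731=5005 · T[15,14]:14*1+91=105 · T[15,15]:14*0+1=1
[16] T[16,12]:15*143325+2749747=4899622 · T[16,13]:15*5005+143325=218400 · T[16,14]:15*105+5005=6580 · T[16,15]:15*1+105=120 · T[16,16]:15*0+1=1
[17] T[17,13]:16*218400+4899622=8394022 · T[17,14]:16*6580+218400=323680 · T[17,15]:16*120+6580=8500 · T[17,16]:16*1+120=136 · T[17,17]:16*0+1=1
[18] T[18,14]:17*323680+8394022=13896582 · T[18,15]:17*8500+323680=468180 · T[18,16]:17*136+8500=10812 · T[18,17]:17*1+136=153
Read c(18,14) = 13896582, c(18,15) = 468180, c(18,16) = 10812, c(18,17) = 153.

13896582, 468180, 10812, 153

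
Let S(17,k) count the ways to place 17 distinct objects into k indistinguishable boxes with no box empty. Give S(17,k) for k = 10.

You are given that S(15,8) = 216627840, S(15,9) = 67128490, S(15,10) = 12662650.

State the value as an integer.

row 16: T[16][9]=9·67128490+216627840=820784250  T[16][10]=10·12662650+67128490=193754990
row 17: T[17][10]=10·193754990+820784250=2758334150
Read S(17,10) = 2758334150.

2758334150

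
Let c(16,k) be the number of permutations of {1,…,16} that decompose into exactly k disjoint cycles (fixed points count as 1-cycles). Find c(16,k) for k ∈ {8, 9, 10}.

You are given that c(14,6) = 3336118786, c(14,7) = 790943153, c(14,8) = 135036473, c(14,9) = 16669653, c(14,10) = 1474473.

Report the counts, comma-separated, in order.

i=15: T(15,7)=3336118786+14·790943153=14409322928 | T(15,8)=790943153+14·135036473=2681453775 | T(15,9)=135036473+14·16669653=368411615 | T(15,10)=16669653+14·1474473=37312275
i=16: T(16,8)=14409322928+15·2681453775=54631129553 | T(16,9)=2681453775+15·368411615=8207628000 | T(16,10)=368411615+15·37312275=928095740
Read c(16,8) = 54631129553, c(16,9) = 8207628000, c(16,10) = 928095740.

54631129553, 8207628000, 928095740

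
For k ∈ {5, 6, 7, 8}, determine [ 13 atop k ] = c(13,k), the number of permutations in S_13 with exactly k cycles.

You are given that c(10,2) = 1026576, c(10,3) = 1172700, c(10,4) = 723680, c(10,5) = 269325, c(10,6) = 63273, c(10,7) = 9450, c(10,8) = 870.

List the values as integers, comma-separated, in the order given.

657206836, 206070150, 44990231, 6926634

[11] T[11,3]:10*1172700+1026576=12753576 · T[11,4]:10*723680+1172700=8409500 · T[11,5]:10*269325+723680=3416930 · T[11,6]:10*63273+269325=902055 · T[11,7]:10*9450+63273=157773 · T[11,8]:10*870+9450=18150
[12] T[12,4]:11*8409500+12753576=105258076 · T[12,5]:11*3416930+8409500=45995730 · T[12,6]:11*902055+3416930=13339535 · T[12,7]:11*157773+902055=2637558 · T[12,8]:11*18150+157773=357423
[13] T[13,5]:12*45995730+105258076=657206836 · T[13,6]:12*13339535+45995730=206070150 · T[13,7]:12*2637558+13339535=44990231 · T[13,8]:12*357423+2637558=6926634
Read c(13,5) = 657206836, c(13,6) = 206070150, c(13,7) = 44990231, c(13,8) = 6926634.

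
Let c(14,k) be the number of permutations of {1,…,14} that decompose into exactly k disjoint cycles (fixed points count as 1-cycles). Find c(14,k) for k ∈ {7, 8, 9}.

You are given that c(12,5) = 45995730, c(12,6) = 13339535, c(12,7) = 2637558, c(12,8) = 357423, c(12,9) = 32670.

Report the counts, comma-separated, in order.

790943153, 135036473, 16669653

i=13: T(13,6)=45995730+12·13339535=206070150 | T(13,7)=13339535+12·2637558=44990231 | T(13,8)=2637558+12·357423=6926634 | T(13,9)=357423+12·32670=749463
i=14: T(14,7)=206070150+13·44990231=790943153 | T(14,8)=44990231+13·6926634=135036473 | T(14,9)=6926634+13·749463=16669653
Read c(14,7) = 790943153, c(14,8) = 135036473, c(14,9) = 16669653.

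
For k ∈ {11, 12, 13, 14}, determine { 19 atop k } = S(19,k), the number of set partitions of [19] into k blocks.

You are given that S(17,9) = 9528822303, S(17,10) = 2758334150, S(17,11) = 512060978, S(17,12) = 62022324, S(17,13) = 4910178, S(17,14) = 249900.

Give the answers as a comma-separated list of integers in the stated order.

129413217791, 23466951300, 2892439160, 243577530

row 18: T[18][10]=10·2758334150+9528822303=37112163803  T[18][11]=11·512060978+2758334150=8391004908  T[18][12]=12·62022324+512060978=1256328866  T[18][13]=13·4910178+62022324=125854638  T[18][14]=14·249900+4910178=8408778
row 19: T[19][11]=11·8391004908+37112163803=129413217791  T[19][12]=12·1256328866+8391004908=23466951300  T[19][13]=13·125854638+1256328866=2892439160  T[19][14]=14·8408778+125854638=243577530
Read S(19,11) = 129413217791, S(19,12) = 23466951300, S(19,13) = 2892439160, S(19,14) = 243577530.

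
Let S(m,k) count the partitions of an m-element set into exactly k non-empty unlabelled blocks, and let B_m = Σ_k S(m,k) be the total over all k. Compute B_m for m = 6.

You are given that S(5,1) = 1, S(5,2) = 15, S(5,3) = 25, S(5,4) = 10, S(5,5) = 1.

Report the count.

[6] T[6,1]:1*1+0=1 · T[6,2]:2*15+1=31 · T[6,3]:3*25+15=90 · T[6,4]:4*10+25=65 · T[6,5]:5*1+10=15 · T[6,6]:6*0+1=1
B_6 = ΣS(6,k) = 1+31+90+65+15+1 = 203

203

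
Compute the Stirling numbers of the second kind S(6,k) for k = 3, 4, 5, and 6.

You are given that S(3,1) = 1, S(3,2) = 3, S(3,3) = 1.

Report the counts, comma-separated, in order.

row 4: T[4][1]=1·1+0=1  T[4][2]=2·3+1=7  T[4][3]=3·1+3=6  T[4][4]=4·0+1=1
row 5: T[5][2]=2·7+1=15  T[5][3]=3·6+7=25  T[5][4]=4·1+6=10  T[5][5]=5·0+1=1
row 6: T[6][3]=3·25+15=90  T[6][4]=4·10+25=65  T[6][5]=5·1+10=15  T[6][6]=6·0+1=1
Read S(6,3) = 90, S(6,4) = 65, S(6,5) = 15, S(6,6) = 1.

90, 65, 15, 1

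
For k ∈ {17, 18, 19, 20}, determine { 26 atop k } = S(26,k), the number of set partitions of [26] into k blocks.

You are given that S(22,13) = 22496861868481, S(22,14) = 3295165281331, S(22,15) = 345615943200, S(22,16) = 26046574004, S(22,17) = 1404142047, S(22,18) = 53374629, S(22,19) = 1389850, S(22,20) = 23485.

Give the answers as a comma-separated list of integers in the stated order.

r23: T_23,14=14×3295165281331+22496861868481=68629175807115; T_23,15=15×345615943200+3295165281331=8479404429331; T_23,16=16×26046574004+345615943200=762361127264; T_23,17=17×1404142047+26046574004=49916988803; T_23,18=18×53374629+1404142047=2364885369; T_23,19=19×1389850+53374629=79781779; T_23,20=20×23485+1389850=1859550
r24: T_24,15=15×8479404429331+68629175807115=195820242247080; T_24,16=16×762361127264+8479404429331=20677182465555; T_24,17=17×49916988803+762361127264=1610949936915; T_24,18=18×2364885369+49916988803=92484925445; T_24,19=19×79781779+2364885369=3880739170; T_24,20=20×1859550+79781779=116972779
r25: T_25,16=16×20677182465555+195820242247080=526655161695960; T_25,17=17×1610949936915+20677182465555=48063331393110; T_25,18=18×92484925445+1610949936915=3275678594925; T_25,19=19×3880739170+92484925445=166218969675; T_25,20=20×116972779+3880739170=6220194750
r26: T_26,17=17×48063331393110+526655161695960=1343731795378830; T_26,18=18×3275678594925+48063331393110=107025546101760; T_26,19=19×166218969675+3275678594925=6433839018750; T_26,20=20×6220194750+166218969675=290622864675
Read S(26,17) = 1343731795378830, S(26,18) = 107025546101760, S(26,19) = 6433839018750, S(26,20) = 290622864675.

1343731795378830, 107025546101760, 6433839018750, 290622864675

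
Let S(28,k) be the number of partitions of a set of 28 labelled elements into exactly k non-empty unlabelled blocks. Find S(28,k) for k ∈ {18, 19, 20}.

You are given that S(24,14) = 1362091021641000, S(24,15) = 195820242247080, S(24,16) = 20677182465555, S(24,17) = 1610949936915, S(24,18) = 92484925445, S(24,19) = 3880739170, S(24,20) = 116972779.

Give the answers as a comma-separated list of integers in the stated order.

[25] T[25,15]:15*195820242247080+1362091021641000=4299394655347200 · T[25,16]:16*20677182465555+195820242247080=526655161695960 · T[25,17]:17*1610949936915+20677182465555=48063331393110 · T[25,18]:18*92484925445+1610949936915=3275678594925 · T[25,19]:19*3880739170+92484925445=166218969675 · T[25,20]:20*116972779+3880739170=6220194750
[26] T[26,16]:16*526655161695960+4299394655347200=12725877242482560 · T[26,17]:17*48063331393110+526655161695960=1343731795378830 · T[26,18]:18*3275678594925+48063331393110=107025546101760 · T[26,19]:19*166218969675+3275678594925=6433839018750 · T[26,20]:20*6220194750+166218969675=290622864675
[27] T[27,17]:17*1343731795378830+12725877242482560=35569317763922670 · T[27,18]:18*107025546101760+1343731795378830=3270191625210510 · T[27,19]:19*6433839018750+107025546101760=229268487458010 · T[27,20]:20*290622864675+6433839018750=12246296312250
[28] T[28,18]:18*3270191625210510+35569317763922670=94432767017711850 · T[28,19]:19*229268487458010+3270191625210510=7626292886912700 · T[28,20]:20*12246296312250+229268487458010=474194413703010
Read S(28,18) = 94432767017711850, S(28,19) = 7626292886912700, S(28,20) = 474194413703010.

94432767017711850, 7626292886912700, 474194413703010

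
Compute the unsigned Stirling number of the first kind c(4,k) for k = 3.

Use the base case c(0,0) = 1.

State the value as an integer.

6

row 1: T[1][1]=0·0+1=1
row 2: T[2][1]=1·1+0=1  T[2][2]=1·0+1=1
row 3: T[3][2]=2·1+1=3  T[3][3]=2·0+1=1
row 4: T[4][3]=3·1+3=6
Read c(4,3) = 6.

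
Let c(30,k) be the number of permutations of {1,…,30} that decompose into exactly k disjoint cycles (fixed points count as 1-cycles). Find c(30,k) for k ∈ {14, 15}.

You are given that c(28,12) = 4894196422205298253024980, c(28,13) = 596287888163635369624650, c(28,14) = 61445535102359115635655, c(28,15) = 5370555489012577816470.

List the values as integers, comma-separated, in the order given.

88776380550648116217781890, 8459574446076318147830625

row 29: T[29][13]=28·596287888163635369624650+4894196422205298253024980=21590257290787088602515180  T[29][14]=28·61445535102359115635655+596287888163635369624650=2316762871029690607422990  T[29][15]=28·5370555489012577816470+61445535102359115635655=211821088794711294496815
row 30: T[30][14]=29·2316762871029690607422990+21590257290787088602515180=88776380550648116217781890  T[30][15]=29·211821088794711294496815+2316762871029690607422990=8459574446076318147830625
Read c(30,14) = 88776380550648116217781890, c(30,15) = 8459574446076318147830625.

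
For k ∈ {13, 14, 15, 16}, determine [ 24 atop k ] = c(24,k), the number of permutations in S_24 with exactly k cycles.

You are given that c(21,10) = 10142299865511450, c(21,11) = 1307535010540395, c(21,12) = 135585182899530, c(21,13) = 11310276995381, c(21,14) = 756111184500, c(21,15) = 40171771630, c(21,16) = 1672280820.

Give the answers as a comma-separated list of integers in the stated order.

r22: T_22,11=21×1307535010540395+10142299865511450=37600535086859745; T_22,12=21×135585182899530+1307535010540395=4154823851430525; T_22,13=21×11310276995381+135585182899530=373100999802531; T_22,14=21×756111184500+11310276995381=27188611869881; T_22,15=21×40171771630+756111184500=1599718388730; T_22,16=21×1672280820+40171771630=75289668850
r23: T_23,12=22×4154823851430525+37600535086859745=129006659818331295; T_23,13=22×373100999802531+4154823851430525=12363045847086207; T_23,14=22×27188611869881+373100999802531=971250460939913; T_23,15=22×1599718388730+27188611869881=62382416421941; T_23,16=22×75289668850+1599718388730=3256091103430
r24: T_24,13=23×12363045847086207+129006659818331295=413356714301314056; T_24,14=23×971250460939913+12363045847086207=34701806448704206; T_24,15=23×62382416421941+971250460939913=2406046038644556; T_24,16=23×3256091103430+62382416421941=137272511800831
Read c(24,13) = 413356714301314056, c(24,14) = 34701806448704206, c(24,15) = 2406046038644556, c(24,16) = 137272511800831.

413356714301314056, 34701806448704206, 2406046038644556, 137272511800831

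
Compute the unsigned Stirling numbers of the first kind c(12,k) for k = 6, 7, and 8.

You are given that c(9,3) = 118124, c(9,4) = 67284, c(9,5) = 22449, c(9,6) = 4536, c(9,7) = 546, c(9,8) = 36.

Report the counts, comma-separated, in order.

row 10: T[10][4]=9·67284+118124=723680  T[10][5]=9·22449+67284=269325  T[10][6]=9·4536+22449=63273  T[10][7]=9·546+4536=9450  T[10][8]=9·36+546=870
row 11: T[11][5]=10·269325+723680=3416930  T[11][6]=10·63273+269325=902055  T[11][7]=10·9450+63273=157773  T[11][8]=10·870+9450=18150
row 12: T[12][6]=11·902055+3416930=13339535  T[12][7]=11·157773+902055=2637558  T[12][8]=11·18150+157773=357423
Read c(12,6) = 13339535, c(12,7) = 2637558, c(12,8) = 357423.

13339535, 2637558, 357423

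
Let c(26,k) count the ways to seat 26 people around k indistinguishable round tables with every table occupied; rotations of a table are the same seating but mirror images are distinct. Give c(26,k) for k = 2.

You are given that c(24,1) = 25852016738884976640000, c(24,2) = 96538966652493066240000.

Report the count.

row 25: T[25][1]=24·25852016738884976640000+0=620448401733239439360000  T[25][2]=24·96538966652493066240000+25852016738884976640000=2342787216398718566400000
row 26: T[26][2]=25·2342787216398718566400000+620448401733239439360000=59190128811701203599360000
Read c(26,2) = 59190128811701203599360000.

59190128811701203599360000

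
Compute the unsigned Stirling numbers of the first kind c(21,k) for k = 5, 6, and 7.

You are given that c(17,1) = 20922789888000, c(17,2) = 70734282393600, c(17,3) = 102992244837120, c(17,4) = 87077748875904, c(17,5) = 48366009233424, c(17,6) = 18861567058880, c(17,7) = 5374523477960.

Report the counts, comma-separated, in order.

8037811822645051776, 3599979517947607200, 1206647803780373360

row 18: T[18][2]=17·70734282393600+20922789888000=1223405590579200  T[18][3]=17·102992244837120+70734282393600=1821602444624640  T[18][4]=17·87077748875904+102992244837120=1583313975727488  T[18][5]=17·48366009233424+87077748875904=909299905844112  T[18][6]=17·18861567058880+48366009233424=369012649234384  T[18][7]=17·5374523477960+18861567058880=110228466184200
row 19: T[19][3]=18·1821602444624640+1223405590579200=34012249593822720  T[19][4]=18·1583313975727488+1821602444624640=30321254007719424  T[19][5]=18·909299905844112+1583313975727488=17950712280921504  T[19][6]=18·369012649234384+909299905844112=7551527592063024  T[19][7]=18·110228466184200+369012649234384=2353125040549984
row 20: T[20][4]=19·30321254007719424+34012249593822720=610116075740491776  T[20][5]=19·17950712280921504+30321254007719424=371384787345228000  T[20][6]=19·7551527592063024+17950712280921504=161429736530118960  T[20][7]=19·2353125040549984+7551527592063024=52260903362512720
row 21: T[21][5]=20·371384787345228000+610116075740491776=8037811822645051776  T[21][6]=20·161429736530118960+371384787345228000=3599979517947607200  T[21][7]=20·52260903362512720+161429736530118960=1206647803780373360
Read c(21,5) = 8037811822645051776, c(21,6) = 3599979517947607200, c(21,7) = 1206647803780373360.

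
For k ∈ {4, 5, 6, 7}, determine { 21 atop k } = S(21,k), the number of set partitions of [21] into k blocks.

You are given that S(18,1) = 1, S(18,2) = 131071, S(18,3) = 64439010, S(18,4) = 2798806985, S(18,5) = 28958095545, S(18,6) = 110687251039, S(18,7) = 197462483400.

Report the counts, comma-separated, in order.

[19] T[19,2]:2*131071+1=262143 · T[19,3]:3*64439010+131071=193448101 · T[19,4]:4*2798806985+64439010=11259666950 · T[19,5]:5*28958095545+2798806985=147589284710 · T[19,6]:6*110687251039+28958095545=693081601779 · T[19,7]:7*197462483400+110687251039=1492924634839
[20] T[20,3]:3*193448101+262143=580606446 · T[20,4]:4*11259666950+193448101=45232115901 · T[20,5]:5*147589284710+11259666950=749206090500 · T[20,6]:6*693081601779+147589284710=4306078895384 · T[20,7]:7*1492924634839+693081601779=11143554045652
[21] T[21,4]:4*45232115901+580606446=181509070050 · T[21,5]:5*749206090500+45232115901=3791262568401 · T[21,6]:6*4306078895384+749206090500=26585679462804 · T[21,7]:7*11143554045652+4306078895384=82310957214948
Read S(21,4) = 181509070050, S(21,5) = 3791262568401, S(21,6) = 26585679462804, S(21,7) = 82310957214948.

181509070050, 3791262568401, 26585679462804, 82310957214948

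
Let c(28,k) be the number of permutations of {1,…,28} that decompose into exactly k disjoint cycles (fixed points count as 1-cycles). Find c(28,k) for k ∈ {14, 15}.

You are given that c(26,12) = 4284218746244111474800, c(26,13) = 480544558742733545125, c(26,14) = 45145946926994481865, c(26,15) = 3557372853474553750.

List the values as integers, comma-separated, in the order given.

@27  (27,13):480544558742733545125·26+4284218746244111474800→16778377273555183648050, (27,14):45145946926994481865·26+480544558742733545125→1654339178844590073615, (27,15):3557372853474553750·26+45145946926994481865→137637641117332879365
@28  (28,14):1654339178844590073615·27+16778377273555183648050→61445535102359115635655, (28,15):137637641117332879365·27+1654339178844590073615→5370555489012577816470
Read c(28,14) = 61445535102359115635655, c(28,15) = 5370555489012577816470.

61445535102359115635655, 5370555489012577816470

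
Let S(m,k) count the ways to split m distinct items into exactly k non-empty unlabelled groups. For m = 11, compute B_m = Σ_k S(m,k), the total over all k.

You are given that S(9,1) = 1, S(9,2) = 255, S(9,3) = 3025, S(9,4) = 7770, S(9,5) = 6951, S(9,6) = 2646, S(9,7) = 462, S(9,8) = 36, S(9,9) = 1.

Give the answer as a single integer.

678570

@10  (10,1):1·1+0→1, (10,2):255·2+1→511, (10,3):3025·3+255→9330, (10,4):7770·4+3025→34105, (10,5):6951·5+7770→42525, (10,6):2646·6+6951→22827, (10,7):462·7+2646→5880, (10,8):36·8+462→750, (10,9):1·9+36→45, (10,10):0·10+1→1
@11  (11,1):1·1+0→1, (11,2):511·2+1→1023, (11,3):9330·3+511→28501, (11,4):34105·4+9330→145750, (11,5):42525·5+34105→246730, (11,6):22827·6+42525→179487, (11,7):5880·7+22827→63987, (11,8):750·8+5880→11880, (11,9):45·9+750→1155, (11,10):1·10+45→55, (11,11):0·11+1→1
B_11 = ΣS(11,k) = 1+1023+28501+145750+246730+179487+63987+11880+1155+55+1 = 678570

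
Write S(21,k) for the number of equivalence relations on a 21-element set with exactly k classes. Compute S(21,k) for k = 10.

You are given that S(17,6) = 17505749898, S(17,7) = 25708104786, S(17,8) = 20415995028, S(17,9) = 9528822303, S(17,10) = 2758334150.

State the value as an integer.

@18  (18,7):25708104786·7+17505749898→197462483400, (18,8):20415995028·8+25708104786→189036065010, (18,9):9528822303·9+20415995028→106175395755, (18,10):2758334150·10+9528822303→37112163803
@19  (19,8):189036065010·8+197462483400→1709751003480, (19,9):106175395755·9+189036065010→1144614626805, (19,10):37112163803·10+106175395755→477297033785
@20  (20,9):1144614626805·9+1709751003480→12011282644725, (20,10):477297033785·10+1144614626805→5917584964655
@21  (21,10):5917584964655·10+12011282644725→71187132291275
Read S(21,10) = 71187132291275.

71187132291275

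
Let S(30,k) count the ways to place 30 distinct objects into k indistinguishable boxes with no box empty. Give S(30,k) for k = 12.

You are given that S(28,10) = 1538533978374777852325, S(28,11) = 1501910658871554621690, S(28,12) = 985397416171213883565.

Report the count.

177979707061075333384555

[29] T[29,11]:11*1501910658871554621690+1538533978374777852325=18059551225961878690915 · T[29,12]:12*985397416171213883565+1501910658871554621690=13326679652926121224470
[30] T[30,12]:12*13326679652926121224470+18059551225961878690915=177979707061075333384555
Read S(30,12) = 177979707061075333384555.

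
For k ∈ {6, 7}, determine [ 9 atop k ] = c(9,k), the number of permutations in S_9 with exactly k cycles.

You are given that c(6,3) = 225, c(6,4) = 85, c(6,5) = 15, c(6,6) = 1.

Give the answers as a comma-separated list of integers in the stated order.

row 7: T[7][4]=6·85+225=735  T[7][5]=6·15+85=175  T[7][6]=6·1+15=21  T[7][7]=6·0+1=1
row 8: T[8][5]=7·175+735=1960  T[8][6]=7·21+175=322  T[8][7]=7·1+21=28
row 9: T[9][6]=8·322+1960=4536  T[9][7]=8·28+322=546
Read c(9,6) = 4536, c(9,7) = 546.

4536, 546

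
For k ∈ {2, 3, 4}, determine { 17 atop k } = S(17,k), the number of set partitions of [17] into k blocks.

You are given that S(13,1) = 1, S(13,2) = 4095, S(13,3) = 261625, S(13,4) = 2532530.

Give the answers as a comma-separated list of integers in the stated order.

row 14: T[14][1]=1·1+0=1  T[14][2]=2·4095+1=8191  T[14][3]=3·261625+4095=788970  T[14][4]=4·2532530+261625=10391745
row 15: T[15][1]=1·1+0=1  T[15][2]=2·8191+1=16383  T[15][3]=3·788970+8191=2375101  T[15][4]=4·10391745+788970=42355950
row 16: T[16][1]=1·1+0=1  T[16][2]=2·16383+1=32767  T[16][3]=3·2375101+16383=7141686  T[16][4]=4·42355950+2375101=171798901
row 17: T[17][2]=2·32767+1=65535  T[17][3]=3·7141686+32767=21457825  T[17][4]=4·171798901+7141686=694337290
Read S(17,2) = 65535, S(17,3) = 21457825, S(17,4) = 694337290.

65535, 21457825, 694337290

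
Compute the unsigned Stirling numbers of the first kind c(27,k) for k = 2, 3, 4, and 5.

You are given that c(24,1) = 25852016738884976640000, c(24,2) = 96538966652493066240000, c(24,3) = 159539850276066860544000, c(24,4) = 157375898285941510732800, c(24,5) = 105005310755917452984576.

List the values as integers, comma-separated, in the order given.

[25] T[25,1]:24*25852016738884976640000+0=620448401733239439360000 · T[25,2]:24*96538966652493066240000+25852016738884976640000=2342787216398718566400000 · T[25,3]:24*159539850276066860544000+96538966652493066240000=3925495373278097719296000 · T[25,4]:24*157375898285941510732800+159539850276066860544000=3936561409138663118131200 · T[25,5]:24*105005310755917452984576+157375898285941510732800=2677503356427960382362624
[26] T[26,1]:25*620448401733239439360000+0=15511210043330985984000000 · T[26,2]:25*2342787216398718566400000+620448401733239439360000=59190128811701203599360000 · T[26,3]:25*3925495373278097719296000+2342787216398718566400000=100480171548351161548800000 · T[26,4]:25*3936561409138663118131200+3925495373278097719296000=102339530601744675672576000 · T[26,5]:25*2677503356427960382362624+3936561409138663118131200=70874145319837672677196800
[27] T[27,2]:26*59190128811701203599360000+15511210043330985984000000=1554454559147562279567360000 · T[27,3]:26*100480171548351161548800000+59190128811701203599360000=2671674589068831403868160000 · T[27,4]:26*102339530601744675672576000+100480171548351161548800000=2761307967193712729035776000 · T[27,5]:26*70874145319837672677196800+102339530601744675672576000=1945067308917524165279692800
Read c(27,2) = 1554454559147562279567360000, c(27,3) = 2671674589068831403868160000, c(27,4) = 2761307967193712729035776000, c(27,5) = 1945067308917524165279692800.

1554454559147562279567360000, 2671674589068831403868160000, 2761307967193712729035776000, 1945067308917524165279692800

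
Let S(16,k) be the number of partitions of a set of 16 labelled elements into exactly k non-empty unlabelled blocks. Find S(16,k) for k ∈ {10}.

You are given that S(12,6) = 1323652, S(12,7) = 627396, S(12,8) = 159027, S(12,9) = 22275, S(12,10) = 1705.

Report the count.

193754990

row 13: T[13][7]=7·627396+1323652=5715424  T[13][8]=8·159027+627396=1899612  T[13][9]=9·22275+159027=359502  T[13][10]=10·1705+22275=39325
row 14: T[14][8]=8·1899612+5715424=20912320  T[14][9]=9·359502+1899612=5135130  T[14][10]=10·39325+359502=752752
row 15: T[15][9]=9·5135130+20912320=67128490  T[15][10]=10·752752+5135130=12662650
row 16: T[16][10]=10·12662650+67128490=193754990
Read S(16,10) = 193754990.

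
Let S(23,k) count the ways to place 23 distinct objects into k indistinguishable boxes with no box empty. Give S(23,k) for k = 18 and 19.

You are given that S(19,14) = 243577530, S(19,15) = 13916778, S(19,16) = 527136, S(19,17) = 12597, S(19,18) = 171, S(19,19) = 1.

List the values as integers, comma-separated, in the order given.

2364885369, 79781779

r20: T_20,15=15×13916778+243577530=452329200; T_20,16=16×527136+13916778=22350954; T_20,17=17×12597+527136=741285; T_20,18=18×171+12597=15675; T_20,19=19×1+171=190
r21: T_21,16=16×22350954+452329200=809944464; T_21,17=17×741285+22350954=34952799; T_21,18=18×15675+741285=1023435; T_21,19=19×190+15675=19285
r22: T_22,17=17×34952799+809944464=1404142047; T_22,18=18×1023435+34952799=53374629; T_22,19=19×19285+1023435=1389850
r23: T_23,18=18×53374629+1404142047=2364885369; T_23,19=19×1389850+53374629=79781779
Read S(23,18) = 2364885369, S(23,19) = 79781779.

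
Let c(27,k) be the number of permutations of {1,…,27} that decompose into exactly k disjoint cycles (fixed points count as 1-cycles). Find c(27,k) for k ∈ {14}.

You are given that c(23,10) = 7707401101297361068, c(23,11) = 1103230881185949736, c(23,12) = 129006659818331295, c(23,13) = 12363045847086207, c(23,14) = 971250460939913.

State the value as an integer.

i=24: T(24,11)=7707401101297361068+23·1103230881185949736=33081711368574204996 | T(24,12)=1103230881185949736+23·129006659818331295=4070384057007569521 | T(24,13)=129006659818331295+23·12363045847086207=413356714301314056 | T(24,14)=12363045847086207+23·971250460939913=34701806448704206
i=25: T(25,12)=33081711368574204996+24·4070384057007569521=130770928736755873500 | T(25,13)=4070384057007569521+24·413356714301314056=13990945200239106865 | T(25,14)=413356714301314056+24·34701806448704206=1246200069070215000
i=26: T(26,13)=130770928736755873500+25·13990945200239106865=480544558742733545125 | T(26,14)=13990945200239106865+25·1246200069070215000=45145946926994481865
i=27: T(27,14)=480544558742733545125+26·45145946926994481865=1654339178844590073615
Read c(27,14) = 1654339178844590073615.

1654339178844590073615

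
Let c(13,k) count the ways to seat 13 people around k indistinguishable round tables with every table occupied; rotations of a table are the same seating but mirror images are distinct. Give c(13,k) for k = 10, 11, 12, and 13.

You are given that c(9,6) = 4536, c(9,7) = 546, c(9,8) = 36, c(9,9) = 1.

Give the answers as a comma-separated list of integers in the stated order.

55770, 2717, 78, 1

r10: T_10,7=9×546+4536=9450; T_10,8=9×36+546=870; T_10,9=9×1+36=45; T_10,10=9×0+1=1
r11: T_11,8=10×870+9450=18150; T_11,9=10×45+870=1320; T_11,10=10×1+45=55; T_11,11=10×0+1=1
r12: T_12,9=11×1320+18150=32670; T_12,10=11×55+1320=1925; T_12,11=11×1+55=66; T_12,12=11×0+1=1
r13: T_13,10=12×1925+32670=55770; T_13,11=12×66+1925=2717; T_13,12=12×1+66=78; T_13,13=12×0+1=1
Read c(13,10) = 55770, c(13,11) = 2717, c(13,12) = 78, c(13,13) = 1.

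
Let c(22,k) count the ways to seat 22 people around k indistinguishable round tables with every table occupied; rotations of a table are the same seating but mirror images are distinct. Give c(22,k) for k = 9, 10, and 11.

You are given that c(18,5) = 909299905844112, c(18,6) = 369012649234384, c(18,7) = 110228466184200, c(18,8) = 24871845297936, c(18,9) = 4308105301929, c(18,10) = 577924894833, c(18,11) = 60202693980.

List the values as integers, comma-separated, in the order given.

1634980697246583456, 276019109275035346, 37600535086859745

row 19: T[19][6]=18·369012649234384+909299905844112=7551527592063024  T[19][7]=18·110228466184200+369012649234384=2353125040549984  T[19][8]=18·24871845297936+110228466184200=557921681547048  T[19][9]=18·4308105301929+24871845297936=102417740732658  T[19][10]=18·577924894833+4308105301929=14710753408923  T[19][11]=18·60202693980+577924894833=1661573386473
row 20: T[20][7]=19·2353125040549984+7551527592063024=52260903362512720  T[20][8]=19·557921681547048+2353125040549984=12953636989943896  T[20][9]=19·102417740732658+557921681547048=2503858755467550  T[20][10]=19·14710753408923+102417740732658=381922055502195  T[20][11]=19·1661573386473+14710753408923=46280647751910
row 21: T[21][8]=20·12953636989943896+52260903362512720=311333643161390640  T[21][9]=20·2503858755467550+12953636989943896=63030812099294896  T[21][10]=20·381922055502195+2503858755467550=10142299865511450  T[21][11]=20·46280647751910+381922055502195=1307535010540395
row 22: T[22][9]=21·63030812099294896+311333643161390640=1634980697246583456  T[22][10]=21·10142299865511450+63030812099294896=276019109275035346  T[22][11]=21·1307535010540395+10142299865511450=37600535086859745
Read c(22,9) = 1634980697246583456, c(22,10) = 276019109275035346, c(22,11) = 37600535086859745.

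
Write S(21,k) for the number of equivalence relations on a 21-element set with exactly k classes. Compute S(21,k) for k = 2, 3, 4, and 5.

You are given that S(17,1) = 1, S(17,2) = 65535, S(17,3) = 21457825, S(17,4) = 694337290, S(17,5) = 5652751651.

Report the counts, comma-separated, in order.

1048575, 1742343625, 181509070050, 3791262568401

r18: T_18,1=1×1+0=1; T_18,2=2×65535+1=131071; T_18,3=3×21457825+65535=64439010; T_18,4=4×694337290+21457825=2798806985; T_18,5=5×5652751651+694337290=28958095545
r19: T_19,1=1×1+0=1; T_19,2=2×131071+1=262143; T_19,3=3×64439010+131071=193448101; T_19,4=4×2798806985+64439010=11259666950; T_19,5=5×28958095545+2798806985=147589284710
r20: T_20,1=1×1+0=1; T_20,2=2×262143+1=524287; T_20,3=3×193448101+262143=580606446; T_20,4=4×11259666950+193448101=45232115901; T_20,5=5×147589284710+11259666950=749206090500
r21: T_21,2=2×524287+1=1048575; T_21,3=3×580606446+524287=1742343625; T_21,4=4×45232115901+580606446=181509070050; T_21,5=5×749206090500+45232115901=3791262568401
Read S(21,2) = 1048575, S(21,3) = 1742343625, S(21,4) = 181509070050, S(21,5) = 3791262568401.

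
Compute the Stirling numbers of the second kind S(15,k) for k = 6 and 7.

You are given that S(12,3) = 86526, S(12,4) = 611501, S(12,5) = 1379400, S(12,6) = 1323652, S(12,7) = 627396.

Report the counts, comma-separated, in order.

420693273, 408741333

row 13: T[13][4]=4·611501+86526=2532530  T[13][5]=5·1379400+611501=7508501  T[13][6]=6·1323652+1379400=9321312  T[13][7]=7·627396+1323652=5715424
row 14: T[14][5]=5·7508501+2532530=40075035  T[14][6]=6·9321312+7508501=63436373  T[14][7]=7·5715424+9321312=49329280
row 15: T[15][6]=6·63436373+40075035=420693273  T[15][7]=7·49329280+63436373=408741333
Read S(15,6) = 420693273, S(15,7) = 408741333.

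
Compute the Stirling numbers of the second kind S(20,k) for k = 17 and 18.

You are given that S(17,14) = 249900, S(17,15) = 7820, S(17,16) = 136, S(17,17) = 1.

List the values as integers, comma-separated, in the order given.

row 18: T[18][15]=15·7820+249900=367200  T[18][16]=16·136+7820=9996  T[18][17]=17·1+136=153  T[18][18]=18·0+1=1
row 19: T[19][16]=16·9996+367200=527136  T[19][17]=17·153+9996=12597  T[19][18]=18·1+153=171
row 20: T[20][17]=17·12597+527136=741285  T[20][18]=18·171+12597=15675
Read S(20,17) = 741285, S(20,18) = 15675.

741285, 15675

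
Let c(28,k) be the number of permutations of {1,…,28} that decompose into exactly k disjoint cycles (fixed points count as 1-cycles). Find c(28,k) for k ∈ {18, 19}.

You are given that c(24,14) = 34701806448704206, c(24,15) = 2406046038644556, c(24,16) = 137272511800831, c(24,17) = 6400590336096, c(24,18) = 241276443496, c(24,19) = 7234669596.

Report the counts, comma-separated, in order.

1340675942971287195, 60383004803151030

r25: T_25,15=24×2406046038644556+34701806448704206=92446911376173550; T_25,16=24×137272511800831+2406046038644556=5700586321864500; T_25,17=24×6400590336096+137272511800831=290886679867135; T_25,18=24×241276443496+6400590336096=12191224980000; T_25,19=24×7234669596+241276443496=414908513800
r26: T_26,16=25×5700586321864500+92446911376173550=234961569422786050; T_26,17=25×290886679867135+5700586321864500=12972753318542875; T_26,18=25×12191224980000+290886679867135=595667304367135; T_26,19=25×414908513800+12191224980000=22563937825000
r27: T_27,17=26×12972753318542875+234961569422786050=572253155704900800; T_27,18=26×595667304367135+12972753318542875=28460103232088385; T_27,19=26×22563937825000+595667304367135=1182329687817135
r28: T_28,18=27×28460103232088385+572253155704900800=1340675942971287195; T_28,19=27×1182329687817135+28460103232088385=60383004803151030
Read c(28,18) = 1340675942971287195, c(28,19) = 60383004803151030.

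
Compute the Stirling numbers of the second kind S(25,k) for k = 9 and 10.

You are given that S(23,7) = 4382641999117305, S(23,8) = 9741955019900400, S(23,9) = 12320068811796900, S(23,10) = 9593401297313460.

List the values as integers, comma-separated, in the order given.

1167921451092973005, 1203163392175387500

i=24: T(24,8)=4382641999117305+8·9741955019900400=82318282158320505 | T(24,9)=9741955019900400+9·12320068811796900=120622574326072500 | T(24,10)=12320068811796900+10·9593401297313460=108254081784931500
i=25: T(25,9)=82318282158320505+9·120622574326072500=1167921451092973005 | T(25,10)=120622574326072500+10·108254081784931500=1203163392175387500
Read S(25,9) = 1167921451092973005, S(25,10) = 1203163392175387500.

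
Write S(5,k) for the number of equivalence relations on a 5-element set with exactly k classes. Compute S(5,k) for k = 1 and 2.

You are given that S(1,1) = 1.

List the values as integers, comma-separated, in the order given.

i=2: T(2,1)=0+1·1=1 | T(2,2)=1+2·0=1
i=3: T(3,1)=0+1·1=1 | T(3,2)=1+2·1=3
i=4: T(4,1)=0+1·1=1 | T(4,2)=1+2·3=7
i=5: T(5,1)=0+1·1=1 | T(5,2)=1+2·7=15
Read S(5,1) = 1, S(5,2) = 15.

1, 15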